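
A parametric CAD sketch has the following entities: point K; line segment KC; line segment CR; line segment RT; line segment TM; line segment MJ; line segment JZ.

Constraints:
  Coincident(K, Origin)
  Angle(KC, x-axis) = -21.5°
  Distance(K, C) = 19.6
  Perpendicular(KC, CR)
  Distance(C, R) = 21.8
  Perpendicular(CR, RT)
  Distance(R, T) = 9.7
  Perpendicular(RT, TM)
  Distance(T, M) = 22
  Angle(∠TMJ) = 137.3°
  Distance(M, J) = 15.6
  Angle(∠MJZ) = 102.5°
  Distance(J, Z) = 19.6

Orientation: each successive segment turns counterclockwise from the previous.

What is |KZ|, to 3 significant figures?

37.5

K is at the origin; KC runs at -21.5° with length 19.6, so C = (18.2, -7.18). The perpendicularity gives CR at right angles to KC, so CR runs at 68.5°; with |CR| = 21.8, R = (26.2, 13.1). CR is perpendicular to RT, so RT runs at 158°; with |RT| = 9.7, T = (17.2, 16.7). RT is perpendicular to TM, so TM runs at -112°; with |TM| = 22.0, M = (9.14, -3.81). ∠TMJ = 137.3° gives MJ at -68.8° from the x-axis; with |MJ| = 15.6, J = (14.8, -18.4). ∠MJZ = 102.5° gives JZ at 8.70° from the x-axis; with |JZ| = 19.6, Z = (34.2, -15.4). Then |KZ| = |Z − K| = 37.5.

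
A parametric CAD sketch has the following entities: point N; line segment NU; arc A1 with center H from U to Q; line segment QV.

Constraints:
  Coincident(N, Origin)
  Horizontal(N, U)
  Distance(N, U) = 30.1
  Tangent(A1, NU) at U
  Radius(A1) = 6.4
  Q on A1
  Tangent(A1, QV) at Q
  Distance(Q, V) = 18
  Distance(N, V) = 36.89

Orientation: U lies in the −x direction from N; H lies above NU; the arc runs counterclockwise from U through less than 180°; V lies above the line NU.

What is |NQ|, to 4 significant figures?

24.95

N is at the origin; NU is horizontal with |NU| = 30.1 and U on the −x side, so U = (-30.10, 0.000). The tangent condition forces HU to be normal to NU, so H = U + (0, 6.4) = (-30.10, 6.400). Since HQ ⟂ QV (tangency), |HV| = √(6.4² + 18.0²) = 19.10 regardless of where Q sits on A1. So V lies on both circle(N, 36.89) and circle(H, 19.10); the above-NU intersection is V = (-26.91, 25.24). Q is the foot of the tangent from V: Q = (-23.80, 7.506).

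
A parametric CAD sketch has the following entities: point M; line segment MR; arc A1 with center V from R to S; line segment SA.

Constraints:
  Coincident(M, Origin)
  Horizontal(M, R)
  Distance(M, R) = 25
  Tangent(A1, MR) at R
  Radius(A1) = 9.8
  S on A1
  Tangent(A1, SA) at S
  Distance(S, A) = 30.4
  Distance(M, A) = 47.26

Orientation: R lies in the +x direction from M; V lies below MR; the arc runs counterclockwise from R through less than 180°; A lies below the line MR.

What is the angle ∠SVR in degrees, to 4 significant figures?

103.1°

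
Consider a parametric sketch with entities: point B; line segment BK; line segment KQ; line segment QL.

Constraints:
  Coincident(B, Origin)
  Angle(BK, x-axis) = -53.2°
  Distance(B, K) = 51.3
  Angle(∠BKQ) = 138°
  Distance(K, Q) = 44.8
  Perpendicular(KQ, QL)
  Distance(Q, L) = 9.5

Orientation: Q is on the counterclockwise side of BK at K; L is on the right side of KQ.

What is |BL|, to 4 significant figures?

93.79

B is at the origin; BK runs at -53.2° with length 51.3, so K = 51.3·(cos -53.2°, sin -53.2°) = (30.73, -41.08). ∠BKQ = 138.0°, so KQ runs at -53.2° + (180° − 138.0°) = -11.20° from the x-axis; with |KQ| = 44.8, Q = K + 44.8·(cos -11.20°, sin -11.20°) = (74.68, -49.78). KQ is perpendicular to QL; with |QL| = 9.5 on the right of KQ, L = Q + 9.5·(-0.1942, -0.9810) = (72.83, -59.10). Then |BL| = |L − B| = 93.79.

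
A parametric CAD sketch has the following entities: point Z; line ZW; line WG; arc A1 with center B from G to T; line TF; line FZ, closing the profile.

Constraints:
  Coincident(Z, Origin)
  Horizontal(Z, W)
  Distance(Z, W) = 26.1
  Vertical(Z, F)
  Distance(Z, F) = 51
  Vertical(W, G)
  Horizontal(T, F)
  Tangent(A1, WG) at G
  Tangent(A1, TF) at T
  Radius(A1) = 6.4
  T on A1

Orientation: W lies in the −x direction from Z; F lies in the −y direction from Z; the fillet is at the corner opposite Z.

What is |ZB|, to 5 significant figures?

48.757

Z is at the origin; Z and W share the same y with |ZW| = 26.1 and W on the −x side, so W = (-26.100, 0.0000). ZF is vertical with |ZF| = 51.0 and F on the −y side, so F = (0.0000, -51.000). The virtual corner opposite Z is at (-26.100, -51.000). The tangent condition forces BG to be normal to WG and tangency of A1 to TF means the radius BT is perpendicular to TF, with radius 6.4, so the center B sits 6.4 in from both sides at B = (-19.700, -44.600). Then |ZB| = |B − Z| = 48.757.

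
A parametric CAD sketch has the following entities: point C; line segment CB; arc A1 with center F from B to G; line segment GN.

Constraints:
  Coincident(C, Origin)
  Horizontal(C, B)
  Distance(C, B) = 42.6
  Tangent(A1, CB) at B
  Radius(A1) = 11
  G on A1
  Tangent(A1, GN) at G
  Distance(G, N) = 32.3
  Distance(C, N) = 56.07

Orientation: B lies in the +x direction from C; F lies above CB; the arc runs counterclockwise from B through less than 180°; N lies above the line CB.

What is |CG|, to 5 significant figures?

54.566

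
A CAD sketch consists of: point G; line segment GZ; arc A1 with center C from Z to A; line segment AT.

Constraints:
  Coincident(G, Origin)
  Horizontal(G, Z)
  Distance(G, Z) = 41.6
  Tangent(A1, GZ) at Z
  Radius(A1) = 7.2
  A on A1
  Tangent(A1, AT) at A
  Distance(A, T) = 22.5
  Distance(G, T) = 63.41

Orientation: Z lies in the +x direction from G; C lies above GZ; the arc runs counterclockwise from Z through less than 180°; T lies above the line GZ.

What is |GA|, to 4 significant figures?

47.98

G is at the origin; GZ is horizontal with |GZ| = 41.6 and Z on the +x side, so Z = (41.60, 0.000). A1 meets GZ tangentially, so CZ is at right angles to GZ, so C = Z + (0, 7.2) = (41.60, 7.200). Since CA ⟂ AT (tangency), |CT| = √(7.2² + 22.5²) = 23.62 regardless of where A sits on A1. So T lies on both circle(G, 63.41) and circle(C, 23.62); the above-GZ intersection is T = (59.04, 23.14). A is the foot of the tangent from T: A = (47.85, 3.619).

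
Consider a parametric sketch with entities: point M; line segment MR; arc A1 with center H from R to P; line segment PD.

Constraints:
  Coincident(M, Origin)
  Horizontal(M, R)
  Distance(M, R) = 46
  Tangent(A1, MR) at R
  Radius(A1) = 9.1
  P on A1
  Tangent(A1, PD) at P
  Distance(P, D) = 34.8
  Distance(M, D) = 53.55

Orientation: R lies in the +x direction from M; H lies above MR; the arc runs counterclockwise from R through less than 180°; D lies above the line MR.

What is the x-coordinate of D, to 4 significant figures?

32.60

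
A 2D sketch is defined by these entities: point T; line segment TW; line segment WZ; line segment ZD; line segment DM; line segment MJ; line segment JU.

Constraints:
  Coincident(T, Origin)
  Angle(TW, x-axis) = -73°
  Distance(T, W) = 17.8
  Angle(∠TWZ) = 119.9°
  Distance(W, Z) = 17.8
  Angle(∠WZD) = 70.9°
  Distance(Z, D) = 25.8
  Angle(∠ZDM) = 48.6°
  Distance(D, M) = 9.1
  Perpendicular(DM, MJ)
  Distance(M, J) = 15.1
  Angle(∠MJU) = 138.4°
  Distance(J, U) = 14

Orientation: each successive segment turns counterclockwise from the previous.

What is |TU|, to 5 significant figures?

40.729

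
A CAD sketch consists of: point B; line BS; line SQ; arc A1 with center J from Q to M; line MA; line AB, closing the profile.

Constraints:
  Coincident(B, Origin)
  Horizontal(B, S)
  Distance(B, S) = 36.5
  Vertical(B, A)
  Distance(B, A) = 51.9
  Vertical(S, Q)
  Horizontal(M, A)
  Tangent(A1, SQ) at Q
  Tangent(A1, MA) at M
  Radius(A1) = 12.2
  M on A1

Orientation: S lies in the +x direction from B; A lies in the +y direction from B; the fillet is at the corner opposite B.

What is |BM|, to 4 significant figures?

57.31

B is at the origin; BS is horizontal with |BS| = 36.5 and S on the +x side, so S = (36.50, 0.000). BA is vertical with |BA| = 51.9 and A on the +y side, so A = (0.000, 51.90). The virtual corner opposite B is at (36.50, 51.90). A1 meets SQ tangentially, so JQ is at right angles to SQ and since A1 is tangent to MA there, JM ⟂ MA, with radius 12.2, so the center J sits 12.2 in from both sides at J = (24.30, 39.70). That places the tangent points at Q = (36.50, 39.70) on SQ and M = (24.30, 51.90) on MA. Then |BM| = |M − B| = 57.31.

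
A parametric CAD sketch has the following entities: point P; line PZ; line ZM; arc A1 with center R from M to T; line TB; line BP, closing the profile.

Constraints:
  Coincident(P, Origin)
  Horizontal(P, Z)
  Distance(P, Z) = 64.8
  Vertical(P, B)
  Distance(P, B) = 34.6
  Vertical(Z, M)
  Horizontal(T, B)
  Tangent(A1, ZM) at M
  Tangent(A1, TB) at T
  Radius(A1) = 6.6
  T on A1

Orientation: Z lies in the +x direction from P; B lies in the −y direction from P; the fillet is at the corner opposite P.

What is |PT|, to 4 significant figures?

67.71

P is at the origin; PZ is horizontal with |PZ| = 64.8 and Z on the +x side, so Z = (64.80, 0.000). PB is vertical with |PB| = 34.6 and B on the −y side, so B = (0.000, -34.60). The virtual corner opposite P is at (64.80, -34.60). A1 meets ZM tangentially, so RM is at right angles to ZM and the tangent condition forces RT to be normal to TB, with radius 6.6, so the center R sits 6.6 in from both sides at R = (58.20, -28.00). That places the tangent points at M = (64.80, -28.00) on ZM and T = (58.20, -34.60) on TB. Then |PT| = |T − P| = 67.71.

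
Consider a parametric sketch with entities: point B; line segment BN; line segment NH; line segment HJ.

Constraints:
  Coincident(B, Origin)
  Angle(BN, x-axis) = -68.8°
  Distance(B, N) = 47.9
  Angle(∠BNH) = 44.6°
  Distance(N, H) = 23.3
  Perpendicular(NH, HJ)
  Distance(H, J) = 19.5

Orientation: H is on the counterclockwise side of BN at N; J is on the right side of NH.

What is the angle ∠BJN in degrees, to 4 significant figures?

61.57°

B is at the origin; BN runs at -68.8° with length 47.9, so N = 47.9·(cos -68.8°, sin -68.8°) = (17.32, -44.66). ∠BNH = 44.6°, so NH runs at -68.8° + (180° − 44.6°) = 66.60° from the x-axis; with |NH| = 23.3, H = N + 23.3·(cos 66.60°, sin 66.60°) = (26.58, -23.27). NH ⟂ HJ; with |HJ| = 19.5 on the right of NH, J = H + 19.5·(0.9178, -0.3971) = (44.47, -31.02). Then cos ∠BJN = JB·JN / (|JB||JN|), giving 61.57°.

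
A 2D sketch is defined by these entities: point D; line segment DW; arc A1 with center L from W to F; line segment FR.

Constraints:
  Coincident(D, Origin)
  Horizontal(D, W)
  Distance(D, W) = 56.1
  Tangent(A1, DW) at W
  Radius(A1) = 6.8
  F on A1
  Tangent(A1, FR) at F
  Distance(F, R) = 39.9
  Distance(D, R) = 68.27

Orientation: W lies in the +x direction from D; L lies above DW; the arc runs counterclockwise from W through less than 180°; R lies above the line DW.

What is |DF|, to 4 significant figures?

63.18

Checks: |LW| = 6.800 ✓; |LF| = 6.800 ✓; ∠(LF, FR) = 90.00° ✓; |FR| = 39.90 ✓; |DR| = 68.27 ✓.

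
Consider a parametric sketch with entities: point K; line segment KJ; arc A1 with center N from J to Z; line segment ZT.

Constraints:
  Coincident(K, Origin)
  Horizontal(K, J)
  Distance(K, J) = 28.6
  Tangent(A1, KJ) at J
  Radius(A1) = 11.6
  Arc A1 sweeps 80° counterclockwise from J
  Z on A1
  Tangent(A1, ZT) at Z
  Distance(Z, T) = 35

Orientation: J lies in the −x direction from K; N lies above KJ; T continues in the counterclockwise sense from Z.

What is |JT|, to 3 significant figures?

47.4

K is at the origin; KJ is horizontal with |KJ| = 28.6 and J on the −x side, so J = (-28.6, 0.00). Since A1 is tangent to KJ there, NJ ⟂ KJ, so N = J + (0, 11.6) = (-28.6, 11.6). On A1, J sits at bearing -90° from N; an 80° counterclockwise sweep puts Z at bearing -10°, so Z = N + 11.6·(cos -10°, sin -10°) = (-17.2, 9.59). Since A1 is tangent to ZT there, NZ ⟂ ZT, so ZT runs along (−sin -10°, cos -10°); with |ZT| = 35.0, T = (-11.1, 44.1). Then |JT| = |T − J| = 47.4.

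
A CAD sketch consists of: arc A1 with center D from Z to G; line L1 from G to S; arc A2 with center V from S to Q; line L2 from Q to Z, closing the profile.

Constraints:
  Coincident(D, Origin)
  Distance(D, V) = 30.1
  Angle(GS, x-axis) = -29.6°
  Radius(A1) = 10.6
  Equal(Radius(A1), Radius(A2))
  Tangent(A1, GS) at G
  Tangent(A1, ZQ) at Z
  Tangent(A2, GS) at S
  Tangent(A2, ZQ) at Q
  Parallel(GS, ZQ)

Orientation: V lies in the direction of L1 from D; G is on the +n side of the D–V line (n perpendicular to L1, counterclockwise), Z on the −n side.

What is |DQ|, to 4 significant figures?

31.91

Tangency of A1 to both parallel lines with radius 10.6 puts G and Z at D ± 10.6·n: G = (5.236, 9.217), Z = (-5.236, -9.217). Equal radii place S and Q the same way about V: S = V + 10.6·n = (31.41, -5.651), Q = V − 10.6·n = (20.94, -24.08). Then |DQ| = |Q − D| = 31.91.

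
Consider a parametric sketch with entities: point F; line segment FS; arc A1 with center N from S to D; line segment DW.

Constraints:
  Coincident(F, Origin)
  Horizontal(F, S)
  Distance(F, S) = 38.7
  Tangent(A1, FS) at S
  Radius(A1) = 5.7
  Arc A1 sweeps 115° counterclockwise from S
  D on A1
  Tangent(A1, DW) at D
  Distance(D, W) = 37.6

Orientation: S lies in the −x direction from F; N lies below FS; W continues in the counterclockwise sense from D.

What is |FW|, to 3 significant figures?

50.6

F is at the origin; F and S share the same y with |FS| = 38.7 and S on the −x side, so S = (-38.7, 0.00). The tangent condition forces NS to be normal to FS, so N = S + (0, -5.7) = (-38.7, -5.70). On A1, S sits at bearing 90° from N; a 115° counterclockwise sweep puts D at bearing 205°, so D = N + 5.7·(cos 205°, sin 205°) = (-43.9, -8.11). Tangency of A1 to DW means the radius ND is perpendicular to DW, so DW runs along (−sin 205°, cos 205°); with |DW| = 37.6, W = (-28.0, -42.2). Then |FW| = |W − F| = 50.6.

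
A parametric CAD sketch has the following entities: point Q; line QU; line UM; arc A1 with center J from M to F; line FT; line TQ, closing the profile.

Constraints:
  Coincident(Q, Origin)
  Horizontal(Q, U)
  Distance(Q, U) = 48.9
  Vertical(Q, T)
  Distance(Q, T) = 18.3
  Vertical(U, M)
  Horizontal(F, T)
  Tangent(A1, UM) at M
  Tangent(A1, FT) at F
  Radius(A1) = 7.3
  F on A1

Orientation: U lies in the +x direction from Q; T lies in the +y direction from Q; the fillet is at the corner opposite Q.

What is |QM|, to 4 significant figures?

50.12

The virtual corner opposite Q is at (48.90, 18.30). Tangency of A1 to UM means the radius JM is perpendicular to UM and the tangent condition forces JF to be normal to FT, with radius 7.3, so the center J sits 7.3 in from both sides at J = (41.60, 11.00). That places the tangent points at M = (48.90, 11.00) on UM and F = (41.60, 18.30) on FT. Then |QM| = |M − Q| = 50.12.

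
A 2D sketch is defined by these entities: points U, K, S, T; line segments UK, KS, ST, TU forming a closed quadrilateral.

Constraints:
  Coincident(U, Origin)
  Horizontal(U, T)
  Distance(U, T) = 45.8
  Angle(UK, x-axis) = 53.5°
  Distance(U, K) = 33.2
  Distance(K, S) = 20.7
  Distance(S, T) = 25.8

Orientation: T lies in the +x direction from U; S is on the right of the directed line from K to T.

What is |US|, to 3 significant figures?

21.6

Checks: |KS| = 20.70 ✓; |ST| = 25.80 ✓.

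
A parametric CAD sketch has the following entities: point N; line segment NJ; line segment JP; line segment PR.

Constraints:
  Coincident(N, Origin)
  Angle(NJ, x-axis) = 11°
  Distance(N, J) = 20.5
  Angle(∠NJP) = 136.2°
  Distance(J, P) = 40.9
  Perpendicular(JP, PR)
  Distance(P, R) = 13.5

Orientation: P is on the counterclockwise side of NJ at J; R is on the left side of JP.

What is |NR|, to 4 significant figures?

55.70

N is at the origin; NJ runs at 11.0° with length 20.5, so J = 20.5·(cos 11.0°, sin 11.0°) = (20.12, 3.912). ∠NJP = 136.2°, so JP runs at 11.0° + (180° − 136.2°) = 54.80° from the x-axis; with |JP| = 40.9, P = J + 40.9·(cos 54.80°, sin 54.80°) = (43.70, 37.33). The perpendicularity gives PR at right angles to JP; with |PR| = 13.5 on the left of JP, R = P + 13.5·(-0.8171, 0.5764) = (32.67, 45.11). Then |NR| = |R − N| = 55.70.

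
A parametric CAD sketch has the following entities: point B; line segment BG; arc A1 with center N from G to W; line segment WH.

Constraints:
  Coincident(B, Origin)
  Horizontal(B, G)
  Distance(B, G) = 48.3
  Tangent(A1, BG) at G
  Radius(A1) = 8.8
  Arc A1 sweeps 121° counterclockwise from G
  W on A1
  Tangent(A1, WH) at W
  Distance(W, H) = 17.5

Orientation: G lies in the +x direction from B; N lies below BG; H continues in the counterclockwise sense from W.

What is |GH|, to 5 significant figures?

28.371

B is at the origin; B and G share the same y with |BG| = 48.3 and G on the +x side, so G = (48.300, 0.0000). Since A1 is tangent to BG there, NG ⟂ BG, so N = G + (0, -8.8) = (48.300, -8.8000). On A1, G sits at bearing 90° from N; a 121° counterclockwise sweep puts W at bearing 211°, so W = N + 8.8·(cos 211°, sin 211°) = (40.757, -13.332). The tangent condition forces NW to be normal to WH, so WH runs along (−sin 211°, cos 211°); with |WH| = 17.5, H = (49.770, -28.333). Then |GH| = |H − G| = 28.371.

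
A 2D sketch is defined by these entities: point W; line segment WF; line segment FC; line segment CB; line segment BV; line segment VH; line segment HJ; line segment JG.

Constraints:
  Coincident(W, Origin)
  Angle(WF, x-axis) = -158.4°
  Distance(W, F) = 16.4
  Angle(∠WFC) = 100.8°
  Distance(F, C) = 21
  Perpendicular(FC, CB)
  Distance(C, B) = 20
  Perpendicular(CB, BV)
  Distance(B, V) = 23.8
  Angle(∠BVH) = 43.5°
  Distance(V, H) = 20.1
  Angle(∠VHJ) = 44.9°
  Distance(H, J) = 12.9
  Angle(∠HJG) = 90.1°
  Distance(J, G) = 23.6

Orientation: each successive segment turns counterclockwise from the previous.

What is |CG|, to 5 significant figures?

37.953

W is at the origin; WF runs at -158.4° with length 16.4, so F = (-15.248, -6.0372). ∠WFC = 100.8° gives FC at -79.200° from the x-axis; with |FC| = 21.0, C = (-11.313, -26.665). The perpendicularity gives CB at right angles to FC, so CB runs at 10.800°; with |CB| = 20.0, B = (8.3324, -22.918). The perpendicularity gives BV at right angles to CB, so BV runs at 100.80°; with |BV| = 23.8, V = (3.8727, 0.46079). ∠BVH = 43.5° gives VH at -122.70° from the x-axis; with |VH| = 20.1, H = (-6.9861, -16.454). ∠VHJ = 44.9° gives HJ at 12.400° from the x-axis; with |HJ| = 12.9, J = (5.6130, -13.683). ∠HJG = 90.1° gives JG at 102.30° from the x-axis; with |JG| = 23.6, G = (0.58547, 9.3748). Then |CG| = |G − C| = 37.953.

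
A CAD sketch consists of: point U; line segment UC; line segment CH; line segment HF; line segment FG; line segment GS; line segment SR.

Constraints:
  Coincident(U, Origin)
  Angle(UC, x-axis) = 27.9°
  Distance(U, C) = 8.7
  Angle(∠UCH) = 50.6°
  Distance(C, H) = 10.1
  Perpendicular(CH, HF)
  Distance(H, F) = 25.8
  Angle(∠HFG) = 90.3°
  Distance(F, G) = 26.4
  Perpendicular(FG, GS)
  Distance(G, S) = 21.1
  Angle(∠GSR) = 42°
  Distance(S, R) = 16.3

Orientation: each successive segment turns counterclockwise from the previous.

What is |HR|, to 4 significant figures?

22.95

U is at the origin; UC runs at 27.9° with length 8.7, so C = (7.689, 4.071). ∠UCH = 50.6° gives CH at 157.3° from the x-axis; with |CH| = 10.1, H = (-1.629, 7.969). CH is perpendicular to HF, so HF runs at -112.7°; with |HF| = 25.8, F = (-11.59, -15.83). ∠HFG = 90.3° gives FG at -23.00° from the x-axis; with |FG| = 26.4, G = (12.72, -26.15). The perpendicularity gives GS at right angles to FG, so GS runs at 67.00°; with |GS| = 21.1, S = (20.96, -6.725). ∠GSR = 42.0° gives SR at -155.0° from the x-axis; with |SR| = 16.3, R = (6.188, -13.61). Then |HR| = |R − H| = 22.95.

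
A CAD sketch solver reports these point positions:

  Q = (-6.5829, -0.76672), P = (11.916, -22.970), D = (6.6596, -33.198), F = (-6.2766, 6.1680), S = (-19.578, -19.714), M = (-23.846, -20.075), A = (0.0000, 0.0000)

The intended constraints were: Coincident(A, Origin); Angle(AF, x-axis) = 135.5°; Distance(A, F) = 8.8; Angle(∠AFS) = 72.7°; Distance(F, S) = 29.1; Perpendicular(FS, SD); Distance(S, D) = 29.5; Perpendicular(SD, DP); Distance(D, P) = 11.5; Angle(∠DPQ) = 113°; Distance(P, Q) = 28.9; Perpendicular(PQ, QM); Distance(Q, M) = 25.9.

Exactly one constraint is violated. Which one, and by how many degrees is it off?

Perpendicular(PQ, QM) — off by 8.40°.

A = (0.00, 0.00) ✓; AF at 135.5° ✓; |AF| = 8.800 ✓; ∠AFS = 72.70° ✓; |FS| = 29.10 ✓; ∠(FS, SD) = 90.00° ✓; |SD| = 29.50 ✓; ∠(SD, DP) = 90.00° ✓; |DP| = 11.50 ✓; ∠DPQ = 113.0° ✓; |PQ| = 28.90 ✓; ∠(PQ, QM) = 98.40° ✗; |QM| = 25.90 ✓.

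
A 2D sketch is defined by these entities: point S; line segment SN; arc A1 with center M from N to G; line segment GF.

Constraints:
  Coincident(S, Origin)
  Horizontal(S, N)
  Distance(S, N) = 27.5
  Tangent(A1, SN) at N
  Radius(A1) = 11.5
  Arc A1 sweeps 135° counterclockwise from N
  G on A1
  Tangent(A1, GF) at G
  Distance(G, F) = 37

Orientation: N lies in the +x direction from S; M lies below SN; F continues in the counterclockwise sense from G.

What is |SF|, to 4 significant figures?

64.58

S is at the origin; SN is horizontal with |SN| = 27.5 and N on the +x side, so N = (27.50, 0.000). Tangency of A1 to SN means the radius MN is perpendicular to SN, so M = N + (0, -11.5) = (27.50, -11.50). On A1, N sits at bearing 90° from M; a 135° counterclockwise sweep puts G at bearing 225°, so G = M + 11.5·(cos 225°, sin 225°) = (19.37, -19.63). Since A1 is tangent to GF there, MG ⟂ GF, so GF runs along (−sin 225°, cos 225°); with |GF| = 37.0, F = (45.53, -45.79). Then |SF| = |F − S| = 64.58.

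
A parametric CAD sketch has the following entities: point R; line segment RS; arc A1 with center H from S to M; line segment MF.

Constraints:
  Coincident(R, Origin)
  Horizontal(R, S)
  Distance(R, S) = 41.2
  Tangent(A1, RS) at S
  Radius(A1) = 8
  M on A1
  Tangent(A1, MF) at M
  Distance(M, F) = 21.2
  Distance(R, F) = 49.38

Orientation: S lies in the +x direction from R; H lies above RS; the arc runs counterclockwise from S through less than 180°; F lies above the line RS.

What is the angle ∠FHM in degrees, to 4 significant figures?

69.33°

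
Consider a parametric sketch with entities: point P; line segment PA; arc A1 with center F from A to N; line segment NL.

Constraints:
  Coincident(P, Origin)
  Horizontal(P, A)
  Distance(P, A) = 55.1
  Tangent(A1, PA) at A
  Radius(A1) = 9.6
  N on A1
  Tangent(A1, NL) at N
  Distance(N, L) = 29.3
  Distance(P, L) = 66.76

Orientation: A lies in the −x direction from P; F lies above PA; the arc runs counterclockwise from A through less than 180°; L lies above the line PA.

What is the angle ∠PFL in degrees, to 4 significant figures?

96.29°

Checks: |FN| = 9.600 ✓; ∠(FN, NL) = 90.00° ✓; |NL| = 29.30 ✓; |PL| = 66.76 ✓.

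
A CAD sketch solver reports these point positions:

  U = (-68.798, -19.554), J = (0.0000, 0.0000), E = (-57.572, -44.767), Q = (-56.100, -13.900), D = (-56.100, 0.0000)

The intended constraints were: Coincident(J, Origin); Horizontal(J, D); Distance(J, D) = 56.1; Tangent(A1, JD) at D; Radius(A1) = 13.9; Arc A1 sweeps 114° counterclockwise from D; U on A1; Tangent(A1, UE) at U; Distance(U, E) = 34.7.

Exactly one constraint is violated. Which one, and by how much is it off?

Distance(U, E) = 34.7 — off by 7.10.

J = (0.00, 0.00) ✓; J.y = 0.00, D.y = 0.00 ✓; |JD| = 56.10 ✓; ∠(QD, DJ) = 90.00° ✓; |QD| = 13.90 ✓; bearing(Q→U) − bearing(Q→D) = 114.0° ✓; |QU| = 13.90 ✓; ∠(QU, UE) = 90.00° ✓; |UE| = 27.60 ✗.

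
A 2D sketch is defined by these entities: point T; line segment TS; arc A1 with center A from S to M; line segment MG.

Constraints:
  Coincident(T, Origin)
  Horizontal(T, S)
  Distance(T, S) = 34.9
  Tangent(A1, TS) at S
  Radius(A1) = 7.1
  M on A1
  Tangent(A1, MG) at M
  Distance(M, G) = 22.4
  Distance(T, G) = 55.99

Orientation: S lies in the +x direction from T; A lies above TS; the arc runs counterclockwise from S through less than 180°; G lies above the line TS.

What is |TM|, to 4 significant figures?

41.68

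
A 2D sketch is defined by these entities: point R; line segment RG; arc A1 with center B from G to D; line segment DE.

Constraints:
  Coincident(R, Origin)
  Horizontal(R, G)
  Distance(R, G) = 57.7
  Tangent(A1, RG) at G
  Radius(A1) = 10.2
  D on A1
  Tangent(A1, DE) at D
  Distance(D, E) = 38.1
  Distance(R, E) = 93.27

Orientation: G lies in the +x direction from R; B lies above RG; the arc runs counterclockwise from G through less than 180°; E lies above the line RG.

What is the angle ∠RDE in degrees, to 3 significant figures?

123°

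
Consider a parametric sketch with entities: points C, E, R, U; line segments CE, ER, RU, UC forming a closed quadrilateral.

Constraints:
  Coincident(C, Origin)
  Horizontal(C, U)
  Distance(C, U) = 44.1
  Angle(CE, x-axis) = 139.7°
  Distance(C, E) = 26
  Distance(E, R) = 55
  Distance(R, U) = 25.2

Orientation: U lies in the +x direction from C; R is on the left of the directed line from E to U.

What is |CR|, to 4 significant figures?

41.92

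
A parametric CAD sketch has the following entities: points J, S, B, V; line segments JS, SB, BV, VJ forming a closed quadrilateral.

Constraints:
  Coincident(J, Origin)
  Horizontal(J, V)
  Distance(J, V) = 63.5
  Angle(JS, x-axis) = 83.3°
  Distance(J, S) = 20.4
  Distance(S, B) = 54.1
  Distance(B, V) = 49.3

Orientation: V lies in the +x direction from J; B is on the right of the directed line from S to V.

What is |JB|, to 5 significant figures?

37.871

Checks: |SB| = 54.10 ✓; |BV| = 49.30 ✓.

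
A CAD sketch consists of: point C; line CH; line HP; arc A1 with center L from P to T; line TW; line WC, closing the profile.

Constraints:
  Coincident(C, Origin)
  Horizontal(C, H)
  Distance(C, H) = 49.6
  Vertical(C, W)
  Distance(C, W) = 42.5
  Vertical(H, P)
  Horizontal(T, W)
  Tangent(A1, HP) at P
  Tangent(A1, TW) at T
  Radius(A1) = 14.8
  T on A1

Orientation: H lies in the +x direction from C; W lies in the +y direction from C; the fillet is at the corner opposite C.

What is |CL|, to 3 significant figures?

44.5

C is at the origin; C and H share the same y with |CH| = 49.6 and H on the +x side, so H = (49.6, 0.00). CW is vertical with |CW| = 42.5 and W on the +y side, so W = (0.00, 42.5). The virtual corner opposite C is at (49.6, 42.5). Tangency of A1 to HP means the radius LP is perpendicular to HP and A1 meets TW tangentially, so LT is at right angles to TW, with radius 14.8, so the center L sits 14.8 in from both sides at L = (34.8, 27.7). Then |CL| = |L − C| = 44.5.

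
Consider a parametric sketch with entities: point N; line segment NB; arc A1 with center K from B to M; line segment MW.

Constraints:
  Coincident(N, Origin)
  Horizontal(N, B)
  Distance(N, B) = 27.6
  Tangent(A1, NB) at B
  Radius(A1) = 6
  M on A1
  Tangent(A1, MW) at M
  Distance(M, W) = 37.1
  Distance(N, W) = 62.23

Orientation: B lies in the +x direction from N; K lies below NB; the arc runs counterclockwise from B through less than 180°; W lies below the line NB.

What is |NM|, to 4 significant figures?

25.85

N is at the origin; NB is horizontal with |NB| = 27.6 and B on the +x side, so B = (27.60, 0.000). The tangent condition forces KB to be normal to NB, so K = B + (0, -6) = (27.60, -6.000). Since KM ⟂ MW (tangency), |KW| = √(6.0² + 37.1²) = 37.58 regardless of where M sits on A1. So W lies on both circle(N, 62.23) and circle(K, 37.58); the below-NB intersection is W = (51.39, -35.09). M is the foot of the tangent from W: M = (23.62, -10.49).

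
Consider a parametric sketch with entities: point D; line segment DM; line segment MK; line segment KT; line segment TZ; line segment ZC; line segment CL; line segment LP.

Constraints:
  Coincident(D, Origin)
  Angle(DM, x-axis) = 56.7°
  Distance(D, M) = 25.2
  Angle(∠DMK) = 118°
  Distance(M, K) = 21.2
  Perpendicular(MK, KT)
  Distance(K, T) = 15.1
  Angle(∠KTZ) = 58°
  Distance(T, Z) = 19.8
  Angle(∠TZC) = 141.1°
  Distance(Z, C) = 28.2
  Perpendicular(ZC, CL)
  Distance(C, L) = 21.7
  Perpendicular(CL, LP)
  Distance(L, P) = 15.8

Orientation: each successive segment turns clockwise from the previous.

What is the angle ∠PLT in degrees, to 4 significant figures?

12.00°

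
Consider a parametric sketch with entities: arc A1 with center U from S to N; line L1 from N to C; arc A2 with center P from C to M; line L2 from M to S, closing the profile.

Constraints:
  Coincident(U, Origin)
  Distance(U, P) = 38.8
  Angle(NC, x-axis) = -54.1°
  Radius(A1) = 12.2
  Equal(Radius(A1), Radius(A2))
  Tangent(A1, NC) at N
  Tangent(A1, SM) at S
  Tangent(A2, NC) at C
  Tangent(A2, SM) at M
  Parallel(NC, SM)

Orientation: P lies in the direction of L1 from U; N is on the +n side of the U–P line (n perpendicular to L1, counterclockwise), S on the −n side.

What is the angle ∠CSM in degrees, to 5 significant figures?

32.164°

The slot axis is L1's direction at -54.1°, so u = (cos -54.1°, sin -54.1°) = (0.58637, -0.81004) and n = (−sin -54.1°, cos -54.1°) = (0.81004, 0.58637). U is at the origin and P lies 38.8 along u from U, so P = 38.8·u = (22.751, -31.430). Tangency of A1 to both parallel lines with radius 12.2 puts N and S at U ± 12.2·n: N = (9.8825, 7.1537), S = (-9.8825, -7.1537). Equal radii place C and M the same way about P: C = P + 12.2·n = (32.634, -24.276), M = P − 12.2·n = (12.869, -38.583). Then cos ∠CSM = SC·SM / (|SC||SM|), giving 32.164°.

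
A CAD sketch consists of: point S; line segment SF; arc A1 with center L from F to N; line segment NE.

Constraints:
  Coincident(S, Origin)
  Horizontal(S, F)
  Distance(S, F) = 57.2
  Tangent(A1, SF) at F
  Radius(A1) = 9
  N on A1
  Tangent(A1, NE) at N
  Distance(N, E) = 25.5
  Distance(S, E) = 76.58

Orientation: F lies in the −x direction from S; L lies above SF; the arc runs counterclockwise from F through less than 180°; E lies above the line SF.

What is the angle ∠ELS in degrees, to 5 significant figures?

124.65°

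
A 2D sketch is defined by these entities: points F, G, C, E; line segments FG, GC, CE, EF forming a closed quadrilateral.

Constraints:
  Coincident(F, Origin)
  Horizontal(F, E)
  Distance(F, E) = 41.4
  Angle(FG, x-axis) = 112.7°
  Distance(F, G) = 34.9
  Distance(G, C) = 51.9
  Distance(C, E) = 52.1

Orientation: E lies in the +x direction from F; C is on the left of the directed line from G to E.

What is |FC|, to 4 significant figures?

62.20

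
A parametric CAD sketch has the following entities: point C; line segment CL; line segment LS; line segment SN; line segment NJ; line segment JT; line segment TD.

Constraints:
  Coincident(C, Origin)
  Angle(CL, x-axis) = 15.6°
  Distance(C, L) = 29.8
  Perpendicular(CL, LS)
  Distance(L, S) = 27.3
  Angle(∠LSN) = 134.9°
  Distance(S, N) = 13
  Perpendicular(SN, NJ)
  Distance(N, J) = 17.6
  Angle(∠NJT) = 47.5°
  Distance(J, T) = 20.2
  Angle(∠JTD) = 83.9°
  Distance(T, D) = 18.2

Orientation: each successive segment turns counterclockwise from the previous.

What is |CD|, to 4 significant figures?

49.46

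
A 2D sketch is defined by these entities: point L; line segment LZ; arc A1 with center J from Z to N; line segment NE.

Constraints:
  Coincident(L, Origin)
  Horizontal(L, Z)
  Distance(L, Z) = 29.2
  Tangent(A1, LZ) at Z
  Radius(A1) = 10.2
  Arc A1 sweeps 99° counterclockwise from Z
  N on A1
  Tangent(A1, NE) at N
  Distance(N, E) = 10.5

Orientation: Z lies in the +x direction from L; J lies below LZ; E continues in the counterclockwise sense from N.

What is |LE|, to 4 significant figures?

30.38

L is at the origin; L and Z share the same y with |LZ| = 29.2 and Z on the +x side, so Z = (29.20, 0.000). Tangency of A1 to LZ means the radius JZ is perpendicular to LZ, so J = Z + (0, -10.2) = (29.20, -10.20). On A1, Z sits at bearing 90° from J; a 99° counterclockwise sweep puts N at bearing 189°, so N = J + 10.2·(cos 189°, sin 189°) = (19.13, -11.80). The tangent condition forces JN to be normal to NE, so NE runs along (−sin 189°, cos 189°); with |NE| = 10.5, E = (20.77, -22.17). Then |LE| = |E − L| = 30.38.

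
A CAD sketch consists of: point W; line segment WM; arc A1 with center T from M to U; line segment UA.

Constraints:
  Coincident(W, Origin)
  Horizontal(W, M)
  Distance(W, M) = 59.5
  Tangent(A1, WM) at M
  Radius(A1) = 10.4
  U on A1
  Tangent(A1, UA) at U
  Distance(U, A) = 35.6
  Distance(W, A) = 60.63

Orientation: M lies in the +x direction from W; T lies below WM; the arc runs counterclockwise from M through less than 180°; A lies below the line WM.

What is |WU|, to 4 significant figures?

50.00

Checks: ∠(TM, MW) = 90.00° ✓; |TM| = 10.40 ✓; |TU| = 10.40 ✓; ∠(TU, UA) = 90.00° ✓; |UA| = 35.60 ✓; |WA| = 60.63 ✓.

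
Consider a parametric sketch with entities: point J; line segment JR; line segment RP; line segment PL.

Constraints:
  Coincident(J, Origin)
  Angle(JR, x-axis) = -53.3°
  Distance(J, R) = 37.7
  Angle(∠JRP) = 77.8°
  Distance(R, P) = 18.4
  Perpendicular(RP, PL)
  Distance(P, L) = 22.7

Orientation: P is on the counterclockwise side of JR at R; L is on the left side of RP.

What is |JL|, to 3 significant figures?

17.6

J is at the origin; JR runs at -53.3° with length 37.7, so R = 37.7·(cos -53.3°, sin -53.3°) = (22.5, -30.2). ∠JRP = 77.8°, so RP runs at -53.3° + (180° − 77.8°) = 48.9° from the x-axis; with |RP| = 18.4, P = R + 18.4·(cos 48.9°, sin 48.9°) = (34.6, -16.4). The perpendicularity gives PL at right angles to RP; with |PL| = 22.7 on the left of RP, L = P + 22.7·(-0.754, 0.657) = (17.5, -1.44). Then |JL| = |L − J| = 17.6.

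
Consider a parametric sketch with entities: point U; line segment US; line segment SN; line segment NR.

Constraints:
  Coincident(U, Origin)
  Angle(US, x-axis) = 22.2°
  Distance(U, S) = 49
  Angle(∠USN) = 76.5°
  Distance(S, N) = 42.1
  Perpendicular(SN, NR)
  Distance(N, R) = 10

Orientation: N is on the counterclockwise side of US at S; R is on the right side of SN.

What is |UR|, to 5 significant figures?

65.293

U is at the origin; US runs at 22.2° with length 49.0, so S = 49.0·(cos 22.2°, sin 22.2°) = (45.368, 18.514). ∠USN = 76.5°, so SN runs at 22.2° + (180° − 76.5°) = 125.70° from the x-axis; with |SN| = 42.1, N = S + 42.1·(cos 125.70°, sin 125.70°) = (20.801, 52.703). SN ⟂ NR; with |NR| = 10.0 on the right of SN, R = N + 10.0·(0.81208, 0.58354) = (28.921, 58.538). Then |UR| = |R − U| = 65.293.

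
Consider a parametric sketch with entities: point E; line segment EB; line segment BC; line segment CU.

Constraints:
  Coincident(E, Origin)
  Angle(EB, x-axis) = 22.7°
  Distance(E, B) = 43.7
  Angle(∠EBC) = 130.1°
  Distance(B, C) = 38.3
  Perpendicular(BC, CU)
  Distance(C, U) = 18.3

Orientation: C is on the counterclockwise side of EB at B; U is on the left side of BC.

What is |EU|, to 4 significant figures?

68.15

∠EBC = 130.1°, so BC runs at 22.7° + (180° − 130.1°) = 72.60° from the x-axis; with |BC| = 38.3, C = B + 38.3·(cos 72.60°, sin 72.60°) = (51.77, 53.41). BC is perpendicular to CU; with |CU| = 18.3 on the left of BC, U = C + 18.3·(-0.9542, 0.2990) = (34.31, 58.88). Then |EU| = |U − E| = 68.15.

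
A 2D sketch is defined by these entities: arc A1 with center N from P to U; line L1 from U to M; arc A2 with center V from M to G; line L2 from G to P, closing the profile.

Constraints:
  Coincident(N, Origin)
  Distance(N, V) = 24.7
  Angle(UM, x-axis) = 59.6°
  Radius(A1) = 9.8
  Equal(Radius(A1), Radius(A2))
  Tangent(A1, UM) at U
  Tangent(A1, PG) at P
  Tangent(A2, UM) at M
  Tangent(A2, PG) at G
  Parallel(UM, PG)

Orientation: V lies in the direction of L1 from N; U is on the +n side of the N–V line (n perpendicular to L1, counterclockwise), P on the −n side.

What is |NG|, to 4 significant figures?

26.57

The slot axis is L1's direction at 59.6°, so u = (cos 59.6°, sin 59.6°) = (0.5060, 0.8625) and n = (−sin 59.6°, cos 59.6°) = (-0.8625, 0.5060). N is at the origin and V lies 24.7 along u from N, so V = 24.7·u = (12.50, 21.30). Tangency of A1 to both parallel lines with radius 9.8 puts U and P at N ± 9.8·n: U = (-8.453, 4.959), P = (8.453, -4.959). Equal radii place M and G the same way about V: M = V + 9.8·n = (4.046, 26.26), G = V − 9.8·n = (20.95, 16.34). Then |NG| = |G − N| = 26.57.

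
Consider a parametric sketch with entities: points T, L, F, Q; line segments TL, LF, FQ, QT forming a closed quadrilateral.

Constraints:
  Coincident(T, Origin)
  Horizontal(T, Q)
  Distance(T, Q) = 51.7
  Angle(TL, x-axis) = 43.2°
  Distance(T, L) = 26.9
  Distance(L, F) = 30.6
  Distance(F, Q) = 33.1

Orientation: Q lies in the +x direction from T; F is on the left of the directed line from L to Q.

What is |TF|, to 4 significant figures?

56.99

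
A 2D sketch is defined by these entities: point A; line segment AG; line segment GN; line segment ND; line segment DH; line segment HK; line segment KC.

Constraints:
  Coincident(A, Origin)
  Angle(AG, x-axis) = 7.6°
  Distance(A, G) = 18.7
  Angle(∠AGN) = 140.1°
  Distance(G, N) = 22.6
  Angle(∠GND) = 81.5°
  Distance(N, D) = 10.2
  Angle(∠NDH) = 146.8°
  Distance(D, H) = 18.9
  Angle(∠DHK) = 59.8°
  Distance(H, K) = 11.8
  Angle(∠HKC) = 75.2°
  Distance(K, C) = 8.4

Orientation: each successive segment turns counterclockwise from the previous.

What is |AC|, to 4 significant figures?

27.59

A is at the origin; AG runs at 7.6° with length 18.7, so G = (18.54, 2.473). ∠AGN = 140.1° gives GN at 47.50° from the x-axis; with |GN| = 22.6, N = (33.80, 19.14). ∠GND = 81.5° gives ND at 146.0° from the x-axis; with |ND| = 10.2, D = (25.35, 24.84). ∠NDH = 146.8° gives DH at 179.2° from the x-axis; with |DH| = 18.9, H = (6.450, 25.10). ∠DHK = 59.8° gives HK at -60.60° from the x-axis; with |HK| = 11.8, K = (12.24, 14.82). ∠HKC = 75.2° gives KC at 44.20° from the x-axis; with |KC| = 8.4, C = (18.26, 20.68). Then |AC| = |C − A| = 27.59.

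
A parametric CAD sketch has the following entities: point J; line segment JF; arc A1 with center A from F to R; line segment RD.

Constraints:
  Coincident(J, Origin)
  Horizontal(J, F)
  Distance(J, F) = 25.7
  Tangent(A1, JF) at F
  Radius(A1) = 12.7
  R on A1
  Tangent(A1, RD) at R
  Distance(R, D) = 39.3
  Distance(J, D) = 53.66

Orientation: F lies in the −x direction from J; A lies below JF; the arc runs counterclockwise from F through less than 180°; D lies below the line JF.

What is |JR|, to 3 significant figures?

41.2

Checks: |JF| = 25.70 ✓; |AF| = 12.70 ✓; |AR| = 12.70 ✓; ∠(AR, RD) = 90.00° ✓; |RD| = 39.30 ✓; |JD| = 53.66 ✓.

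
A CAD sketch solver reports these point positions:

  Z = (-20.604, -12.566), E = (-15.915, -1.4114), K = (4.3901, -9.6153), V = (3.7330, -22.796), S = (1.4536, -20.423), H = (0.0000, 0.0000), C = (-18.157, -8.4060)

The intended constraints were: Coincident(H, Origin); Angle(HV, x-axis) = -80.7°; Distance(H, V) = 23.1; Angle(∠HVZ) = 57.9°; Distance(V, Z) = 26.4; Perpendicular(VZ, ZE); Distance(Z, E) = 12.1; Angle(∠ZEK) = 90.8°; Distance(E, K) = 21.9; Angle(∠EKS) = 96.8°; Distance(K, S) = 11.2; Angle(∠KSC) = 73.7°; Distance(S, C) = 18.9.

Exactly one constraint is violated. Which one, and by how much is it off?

Distance(S, C) = 18.9 — off by 4.10.

H = (0.00, 0.00) ✓; HV at -80.70° ✓; |HV| = 23.10 ✓; ∠HVZ = 57.90° ✓; |VZ| = 26.40 ✓; ∠(VZ, ZE) = 90.00° ✓; |ZE| = 12.10 ✓; ∠ZEK = 90.80° ✓; |EK| = 21.90 ✓; ∠EKS = 96.80° ✓; |KS| = 11.20 ✓; ∠KSC = 73.70° ✓; |SC| = 23.00 ✗.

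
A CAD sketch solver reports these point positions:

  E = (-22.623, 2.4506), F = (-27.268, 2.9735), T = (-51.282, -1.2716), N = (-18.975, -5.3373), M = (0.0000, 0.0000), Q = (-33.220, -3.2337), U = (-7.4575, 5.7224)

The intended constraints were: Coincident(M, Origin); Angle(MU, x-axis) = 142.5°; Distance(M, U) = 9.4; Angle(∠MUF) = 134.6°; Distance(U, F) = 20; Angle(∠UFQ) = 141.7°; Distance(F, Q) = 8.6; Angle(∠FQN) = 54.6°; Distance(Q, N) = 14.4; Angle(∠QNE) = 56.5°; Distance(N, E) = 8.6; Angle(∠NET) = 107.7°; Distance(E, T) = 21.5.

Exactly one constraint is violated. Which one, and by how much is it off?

Distance(E, T) = 21.5 — off by 7.40.

M = (0.00, 0.00) ✓; MU at 142.5° ✓; |MU| = 9.400 ✓; ∠MUF = 134.6° ✓; |UF| = 20.00 ✓; ∠UFQ = 141.7° ✓; |FQ| = 8.600 ✓; ∠FQN = 54.60° ✓; |QN| = 14.40 ✓; ∠QNE = 56.50° ✓; |NE| = 8.600 ✓; ∠NET = 107.7° ✓; |ET| = 28.90 ✗.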